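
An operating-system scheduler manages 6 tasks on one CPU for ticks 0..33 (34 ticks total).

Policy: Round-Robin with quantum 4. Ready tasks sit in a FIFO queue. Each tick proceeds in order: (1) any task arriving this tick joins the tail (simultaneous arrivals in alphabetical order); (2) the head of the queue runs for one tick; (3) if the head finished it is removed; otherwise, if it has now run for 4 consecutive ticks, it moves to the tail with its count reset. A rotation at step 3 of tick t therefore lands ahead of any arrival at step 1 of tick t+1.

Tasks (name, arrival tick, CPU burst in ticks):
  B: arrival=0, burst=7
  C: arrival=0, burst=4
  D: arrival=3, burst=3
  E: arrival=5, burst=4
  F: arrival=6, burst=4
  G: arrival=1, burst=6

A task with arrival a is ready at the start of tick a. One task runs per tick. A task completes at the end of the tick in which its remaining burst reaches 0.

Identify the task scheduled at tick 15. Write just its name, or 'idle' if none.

running at tick 15 = B

t=0: queue=[B,C] q_used=0 → run B
t=1: queue=[B,C,G] q_used=1 → run B
t=2: queue=[B,C,G] q_used=2 → run B
t=3: queue=[B,C,G,D] q_used=3 → run B
t=4: queue=[C,G,D,B] q_used=0 → run C
t=5: queue=[C,G,D,B,E] q_used=1 → run C
t=6: queue=[C,G,D,B,E,F] q_used=2 → run C
t=7: queue=[C,G,D,B,E,F] q_used=3 → run C
t=8: queue=[G,D,B,E,F] q_used=0 → run G
t=9: queue=[G,D,B,E,F] q_used=1 → run G
t=10: queue=[G,D,B,E,F] q_used=2 → run G
t=11: queue=[G,D,B,E,F] q_used=3 → run G
t=12: queue=[D,B,E,F,G] q_used=0 → run D
t=13: queue=[D,B,E,F,G] q_used=1 → run D
t=14: queue=[D,B,E,F,G] q_used=2 → run D
t=15: queue=[B,E,F,G] q_used=0 → run B
t=16: queue=[B,E,F,G] q_used=1 → run B
t=17: queue=[B,E,F,G] q_used=2 → run B
t=18: queue=[E,F,G] q_used=0 → run E
t=19: queue=[E,F,G] q_used=1 → run E
t=20: queue=[E,F,G] q_used=2 → run E
t=21: queue=[E,F,G] q_used=3 → run E
t=22: queue=[F,G] q_used=0 → run F
t=23: queue=[F,G] q_used=1 → run F
t=24: queue=[F,G] q_used=2 → run F
t=25: queue=[F,G] q_used=3 → run F
t=26: queue=[G] q_used=0 → run G
t=27: queue=[G] q_used=1 → run G
t=28: (idle)
t=29: (idle)
t=30: (idle)
t=31: (idle)
t=32: (idle)
t=33: (idle)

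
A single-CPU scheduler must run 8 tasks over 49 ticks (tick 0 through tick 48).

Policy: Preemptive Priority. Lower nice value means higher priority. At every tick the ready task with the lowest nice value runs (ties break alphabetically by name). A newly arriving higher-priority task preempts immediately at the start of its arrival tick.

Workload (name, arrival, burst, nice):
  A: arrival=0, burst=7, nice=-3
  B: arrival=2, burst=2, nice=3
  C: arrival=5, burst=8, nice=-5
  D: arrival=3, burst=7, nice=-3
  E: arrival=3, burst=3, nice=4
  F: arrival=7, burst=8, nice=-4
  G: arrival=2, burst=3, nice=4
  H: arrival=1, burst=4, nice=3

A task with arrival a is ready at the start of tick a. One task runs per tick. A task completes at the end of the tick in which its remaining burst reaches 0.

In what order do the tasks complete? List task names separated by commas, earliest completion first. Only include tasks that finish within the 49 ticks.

t=0: ready={A} → run A
t=1: ready={A,H} → run A
t=2: ready={A,B,G,H} → run A
t=3: ready={A,B,D,E,G,H} → run A
t=4: ready={A,B,D,E,G,H} → run A
t=5: ready={A,B,C,D,E,G,H} → run C
t=6: ready={A,B,C,D,E,G,H} → run C
t=7: ready={A,B,C,D,E,F,G,H} → run C
t=8: ready={A,B,C,D,E,F,G,H} → run C
t=9: ready={A,B,C,D,E,F,G,H} → run C
t=10: ready={A,B,C,D,E,F,G,H} → run C
t=11: ready={A,B,C,D,E,F,G,H} → run C
t=12: ready={A,B,C,D,E,F,G,H} → run C
t=13: ready={A,B,D,E,F,G,H} → run F
t=14: ready={A,B,D,E,F,G,H} → run F
t=15: ready={A,B,D,E,F,G,H} → run F
t=16: ready={A,B,D,E,F,G,H} → run F
t=17: ready={A,B,D,E,F,G,H} → run F
t=18: ready={A,B,D,E,F,G,H} → run F
t=19: ready={A,B,D,E,F,G,H} → run F
t=20: ready={A,B,D,E,F,G,H} → run F
t=21: ready={A,B,D,E,G,H} → run A
t=22: ready={A,B,D,E,G,H} → run A
t=23: ready={B,D,E,G,H} → run D
t=24: ready={B,D,E,G,H} → run D
t=25: ready={B,D,E,G,H} → run D
t=26: ready={B,D,E,G,H} → run D
t=27: ready={B,D,E,G,H} → run D
t=28: ready={B,D,E,G,H} → run D
t=29: ready={B,D,E,G,H} → run D
t=30: ready={B,E,G,H} → run B
t=31: ready={B,E,G,H} → run B
t=32: ready={E,G,H} → run H
t=33: ready={E,G,H} → run H
t=34: ready={E,G,H} → run H
t=35: ready={E,G,H} → run H
t=36: ready={E,G} → run E
t=37: ready={E,G} → run E
t=38: ready={E,G} → run E
t=39: ready={G} → run G
t=40: ready={G} → run G
t=41: ready={G} → run G
t=42: (idle)
t=43: (idle)
t=44: (idle)
t=45: (idle)
t=46: (idle)
t=47: (idle)
t=48: (idle)

completion order = C, F, A, D, B, H, E, G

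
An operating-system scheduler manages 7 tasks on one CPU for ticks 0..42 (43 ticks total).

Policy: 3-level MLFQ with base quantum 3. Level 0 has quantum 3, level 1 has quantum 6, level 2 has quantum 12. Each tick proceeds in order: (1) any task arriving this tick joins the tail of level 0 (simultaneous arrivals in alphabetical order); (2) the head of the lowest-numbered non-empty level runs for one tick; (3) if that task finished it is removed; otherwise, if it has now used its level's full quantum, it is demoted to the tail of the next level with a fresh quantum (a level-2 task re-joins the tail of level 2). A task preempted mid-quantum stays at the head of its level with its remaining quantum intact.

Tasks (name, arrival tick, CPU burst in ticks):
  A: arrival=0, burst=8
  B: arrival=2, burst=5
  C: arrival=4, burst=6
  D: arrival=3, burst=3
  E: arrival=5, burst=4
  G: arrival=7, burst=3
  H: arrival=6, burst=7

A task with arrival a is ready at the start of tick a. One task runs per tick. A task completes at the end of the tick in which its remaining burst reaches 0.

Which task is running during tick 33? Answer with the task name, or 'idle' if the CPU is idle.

running at tick 33 = H

t=0: L0/L1/L2 = A/-/- → run A
t=1: L0/L1/L2 = A/-/- → run A
t=2: L0/L1/L2 = AB/-/- → run A
t=3: L0/L1/L2 = BD/A/- → run B
t=4: L0/L1/L2 = BDC/A/- → run B
t=5: L0/L1/L2 = BDCE/A/- → run B
t=6: L0/L1/L2 = DCEH/AB/- → run D
t=7: L0/L1/L2 = DCEHG/AB/- → run D
t=8: L0/L1/L2 = DCEHG/AB/- → run D
t=9: L0/L1/L2 = CEHG/AB/- → run C
t=10: L0/L1/L2 = CEHG/AB/- → run C
t=11: L0/L1/L2 = CEHG/AB/- → run C
t=12: L0/L1/L2 = EHG/ABC/- → run E
t=13: L0/L1/L2 = EHG/ABC/- → run E
t=14: L0/L1/L2 = EHG/ABC/- → run E
t=15: L0/L1/L2 = HG/ABCE/- → run H
t=16: L0/L1/L2 = HG/ABCE/- → run H
t=17: L0/L1/L2 = HG/ABCE/- → run H
t=18: L0/L1/L2 = G/ABCEH/- → run G
t=19: L0/L1/L2 = G/ABCEH/- → run G
t=20: L0/L1/L2 = G/ABCEH/- → run G
t=21: L0/L1/L2 = -/ABCEH/- → run A
t=22: L0/L1/L2 = -/ABCEH/- → run A
t=23: L0/L1/L2 = -/ABCEH/- → run A
t=24: L0/L1/L2 = -/ABCEH/- → run A
t=25: L0/L1/L2 = -/ABCEH/- → run A
t=26: L0/L1/L2 = -/BCEH/- → run B
t=27: L0/L1/L2 = -/BCEH/- → run B
t=28: L0/L1/L2 = -/CEH/- → run C
t=29: L0/L1/L2 = -/CEH/- → run C
t=30: L0/L1/L2 = -/CEH/- → run C
t=31: L0/L1/L2 = -/EH/- → run E
t=32: L0/L1/L2 = -/H/- → run H
t=33: L0/L1/L2 = -/H/- → run H
t=34: L0/L1/L2 = -/H/- → run H
t=35: L0/L1/L2 = -/H/- → run H
t=36: (idle)
t=37: (idle)
t=38: (idle)
t=39: (idle)
t=40: (idle)
t=41: (idle)
t=42: (idle)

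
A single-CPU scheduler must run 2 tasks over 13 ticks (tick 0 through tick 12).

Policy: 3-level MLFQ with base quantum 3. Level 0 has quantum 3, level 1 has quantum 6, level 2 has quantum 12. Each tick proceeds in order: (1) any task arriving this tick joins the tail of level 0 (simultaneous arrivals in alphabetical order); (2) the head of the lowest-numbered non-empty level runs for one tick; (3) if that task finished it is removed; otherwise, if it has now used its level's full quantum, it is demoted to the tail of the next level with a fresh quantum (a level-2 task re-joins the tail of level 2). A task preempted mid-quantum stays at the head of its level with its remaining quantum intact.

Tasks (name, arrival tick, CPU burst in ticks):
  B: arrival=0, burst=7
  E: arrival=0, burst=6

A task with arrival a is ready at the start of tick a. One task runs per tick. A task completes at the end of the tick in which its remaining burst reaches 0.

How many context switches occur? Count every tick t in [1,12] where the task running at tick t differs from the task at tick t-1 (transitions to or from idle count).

t=0: L0/L1/L2 = BE/-/- → run B
t=1: L0/L1/L2 = BE/-/- → run B
t=2: L0/L1/L2 = BE/-/- → run B
t=3: L0/L1/L2 = E/B/- → run E
t=4: L0/L1/L2 = E/B/- → run E
t=5: L0/L1/L2 = E/B/- → run E
t=6: L0/L1/L2 = -/BE/- → run B
t=7: L0/L1/L2 = -/BE/- → run B
t=8: L0/L1/L2 = -/BE/- → run B
t=9: L0/L1/L2 = -/BE/- → run B
t=10: L0/L1/L2 = -/E/- → run E
t=11: L0/L1/L2 = -/E/- → run E
t=12: L0/L1/L2 = -/E/- → run E

context switches = 3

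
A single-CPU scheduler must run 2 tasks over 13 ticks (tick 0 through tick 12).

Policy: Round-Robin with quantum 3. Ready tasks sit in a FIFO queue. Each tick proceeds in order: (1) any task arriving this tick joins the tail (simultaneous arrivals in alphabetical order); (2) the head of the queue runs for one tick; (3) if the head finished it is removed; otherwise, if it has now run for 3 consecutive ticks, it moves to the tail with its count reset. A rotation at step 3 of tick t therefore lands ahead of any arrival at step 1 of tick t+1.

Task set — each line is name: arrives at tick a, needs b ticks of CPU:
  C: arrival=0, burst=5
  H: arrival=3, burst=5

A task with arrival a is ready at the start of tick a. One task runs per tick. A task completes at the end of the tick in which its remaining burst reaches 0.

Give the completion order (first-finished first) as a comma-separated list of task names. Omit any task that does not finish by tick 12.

completion order = C, H

t=0: queue=[C] q_used=0 → run C
t=1: queue=[C] q_used=1 → run C
t=2: queue=[C] q_used=2 → run C
t=3: queue=[C,H] q_used=0 → run C
t=4: queue=[C,H] q_used=1 → run C
t=5: queue=[H] q_used=0 → run H
t=6: queue=[H] q_used=1 → run H
t=7: queue=[H] q_used=2 → run H
t=8: queue=[H] q_used=0 → run H
t=9: queue=[H] q_used=1 → run H
t=10: (idle)
t=11: (idle)
t=12: (idle)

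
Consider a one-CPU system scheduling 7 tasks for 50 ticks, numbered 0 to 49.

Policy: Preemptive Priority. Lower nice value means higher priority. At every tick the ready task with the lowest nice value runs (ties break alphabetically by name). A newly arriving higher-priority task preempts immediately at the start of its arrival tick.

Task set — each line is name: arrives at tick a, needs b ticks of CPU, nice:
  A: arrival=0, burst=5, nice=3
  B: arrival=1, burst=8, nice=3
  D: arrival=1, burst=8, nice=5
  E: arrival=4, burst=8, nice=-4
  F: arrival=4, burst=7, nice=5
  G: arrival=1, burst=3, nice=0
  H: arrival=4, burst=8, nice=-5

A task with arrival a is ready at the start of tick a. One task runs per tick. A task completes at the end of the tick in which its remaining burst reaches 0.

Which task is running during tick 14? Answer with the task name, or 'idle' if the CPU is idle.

t=0: ready={A} → run A
t=1: ready={A,B,D,G} → run G
t=2: ready={A,B,D,G} → run G
t=3: ready={A,B,D,G} → run G
t=4: ready={A,B,D,E,F,H} → run H
t=5: ready={A,B,D,E,F,H} → run H
t=6: ready={A,B,D,E,F,H} → run H
t=7: ready={A,B,D,E,F,H} → run H
t=8: ready={A,B,D,E,F,H} → run H
t=9: ready={A,B,D,E,F,H} → run H
t=10: ready={A,B,D,E,F,H} → run H
t=11: ready={A,B,D,E,F,H} → run H
t=12: ready={A,B,D,E,F} → run E
t=13: ready={A,B,D,E,F} → run E
t=14: ready={A,B,D,E,F} → run E
t=15: ready={A,B,D,E,F} → run E
t=16: ready={A,B,D,E,F} → run E
t=17: ready={A,B,D,E,F} → run E
t=18: ready={A,B,D,E,F} → run E
t=19: ready={A,B,D,E,F} → run E
t=20: ready={A,B,D,F} → run A
t=21: ready={A,B,D,F} → run A
t=22: ready={A,B,D,F} → run A
t=23: ready={A,B,D,F} → run A
t=24: ready={B,D,F} → run B
t=25: ready={B,D,F} → run B
t=26: ready={B,D,F} → run B
t=27: ready={B,D,F} → run B
t=28: ready={B,D,F} → run B
t=29: ready={B,D,F} → run B
t=30: ready={B,D,F} → run B
t=31: ready={B,D,F} → run B
t=32: ready={D,F} → run D
t=33: ready={D,F} → run D
t=34: ready={D,F} → run D
t=35: ready={D,F} → run D
t=36: ready={D,F} → run D
t=37: ready={D,F} → run D
t=38: ready={D,F} → run D
t=39: ready={D,F} → run D
t=40: ready={F} → run F
t=41: ready={F} → run F
t=42: ready={F} → run F
t=43: ready={F} → run F
t=44: ready={F} → run F
t=45: ready={F} → run F
t=46: ready={F} → run F
t=47: (idle)
t=48: (idle)
t=49: (idle)

running at tick 14 = E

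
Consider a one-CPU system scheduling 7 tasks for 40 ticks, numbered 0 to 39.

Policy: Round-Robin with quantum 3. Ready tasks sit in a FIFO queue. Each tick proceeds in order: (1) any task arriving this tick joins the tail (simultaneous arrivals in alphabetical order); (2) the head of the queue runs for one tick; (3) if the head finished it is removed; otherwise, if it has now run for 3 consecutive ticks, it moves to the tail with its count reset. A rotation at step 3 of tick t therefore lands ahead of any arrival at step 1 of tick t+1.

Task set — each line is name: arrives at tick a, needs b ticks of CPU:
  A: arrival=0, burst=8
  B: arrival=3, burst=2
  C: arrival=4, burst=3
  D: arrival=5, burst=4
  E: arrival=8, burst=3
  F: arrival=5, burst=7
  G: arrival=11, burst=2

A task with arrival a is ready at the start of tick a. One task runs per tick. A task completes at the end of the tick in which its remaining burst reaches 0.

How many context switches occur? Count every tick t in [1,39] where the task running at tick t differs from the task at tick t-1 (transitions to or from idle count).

context switches = 10

t=0: queue=[A] q_used=0 → run A
t=1: queue=[A] q_used=1 → run A
t=2: queue=[A] q_used=2 → run A
t=3: queue=[A,B] q_used=0 → run A
t=4: queue=[A,B,C] q_used=1 → run A
t=5: queue=[A,B,C,D,F] q_used=2 → run A
t=6: queue=[B,C,D,F,A] q_used=0 → run B
t=7: queue=[B,C,D,F,A] q_used=1 → run B
t=8: queue=[C,D,F,A,E] q_used=0 → run C
t=9: queue=[C,D,F,A,E] q_used=1 → run C
t=10: queue=[C,D,F,A,E] q_used=2 → run C
t=11: queue=[D,F,A,E,G] q_used=0 → run D
t=12: queue=[D,F,A,E,G] q_used=1 → run D
t=13: queue=[D,F,A,E,G] q_used=2 → run D
t=14: queue=[F,A,E,G,D] q_used=0 → run F
t=15: queue=[F,A,E,G,D] q_used=1 → run F
t=16: queue=[F,A,E,G,D] q_used=2 → run F
t=17: queue=[A,E,G,D,F] q_used=0 → run A
t=18: queue=[A,E,G,D,F] q_used=1 → run A
t=19: queue=[E,G,D,F] q_used=0 → run E
t=20: queue=[E,G,D,F] q_used=1 → run E
t=21: queue=[E,G,D,F] q_used=2 → run E
t=22: queue=[G,D,F] q_used=0 → run G
t=23: queue=[G,D,F] q_used=1 → run G
t=24: queue=[D,F] q_used=0 → run D
t=25: queue=[F] q_used=0 → run F
t=26: queue=[F] q_used=1 → run F
t=27: queue=[F] q_used=2 → run F
t=28: queue=[F] q_used=0 → run F
t=29: (idle)
t=30: (idle)
t=31: (idle)
t=32: (idle)
t=33: (idle)
t=34: (idle)
t=35: (idle)
t=36: (idle)
t=37: (idle)
t=38: (idle)
t=39: (idle)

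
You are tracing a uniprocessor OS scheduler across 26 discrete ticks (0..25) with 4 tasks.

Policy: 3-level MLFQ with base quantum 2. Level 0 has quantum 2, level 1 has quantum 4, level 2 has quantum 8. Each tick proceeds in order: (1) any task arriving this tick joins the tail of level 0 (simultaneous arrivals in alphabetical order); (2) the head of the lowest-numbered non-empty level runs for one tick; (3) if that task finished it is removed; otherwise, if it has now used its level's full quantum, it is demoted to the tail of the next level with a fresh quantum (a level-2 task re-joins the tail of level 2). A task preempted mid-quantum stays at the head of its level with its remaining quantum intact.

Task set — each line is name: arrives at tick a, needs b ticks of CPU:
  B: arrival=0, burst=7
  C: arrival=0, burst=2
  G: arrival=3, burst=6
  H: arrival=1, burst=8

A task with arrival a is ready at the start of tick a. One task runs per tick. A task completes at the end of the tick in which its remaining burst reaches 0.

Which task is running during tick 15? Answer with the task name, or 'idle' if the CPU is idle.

running at tick 15 = H

t=0: L0/L1/L2 = BC/-/- → run B
t=1: L0/L1/L2 = BCH/-/- → run B
t=2: L0/L1/L2 = CH/B/- → run C
t=3: L0/L1/L2 = CHG/B/- → run C
t=4: L0/L1/L2 = HG/B/- → run H
t=5: L0/L1/L2 = HG/B/- → run H
t=6: L0/L1/L2 = G/BH/- → run G
t=7: L0/L1/L2 = G/BH/- → run G
t=8: L0/L1/L2 = -/BHG/- → run B
t=9: L0/L1/L2 = -/BHG/- → run B
t=10: L0/L1/L2 = -/BHG/- → run B
t=11: L0/L1/L2 = -/BHG/- → run B
t=12: L0/L1/L2 = -/HG/B → run H
t=13: L0/L1/L2 = -/HG/B → run H
t=14: L0/L1/L2 = -/HG/B → run H
t=15: L0/L1/L2 = -/HG/B → run H
t=16: L0/L1/L2 = -/G/BH → run G
t=17: L0/L1/L2 = -/G/BH → run G
t=18: L0/L1/L2 = -/G/BH → run G
t=19: L0/L1/L2 = -/G/BH → run G
t=20: L0/L1/L2 = -/-/BH → run B
t=21: L0/L1/L2 = -/-/H → run H
t=22: L0/L1/L2 = -/-/H → run H
t=23: (idle)
t=24: (idle)
t=25: (idle)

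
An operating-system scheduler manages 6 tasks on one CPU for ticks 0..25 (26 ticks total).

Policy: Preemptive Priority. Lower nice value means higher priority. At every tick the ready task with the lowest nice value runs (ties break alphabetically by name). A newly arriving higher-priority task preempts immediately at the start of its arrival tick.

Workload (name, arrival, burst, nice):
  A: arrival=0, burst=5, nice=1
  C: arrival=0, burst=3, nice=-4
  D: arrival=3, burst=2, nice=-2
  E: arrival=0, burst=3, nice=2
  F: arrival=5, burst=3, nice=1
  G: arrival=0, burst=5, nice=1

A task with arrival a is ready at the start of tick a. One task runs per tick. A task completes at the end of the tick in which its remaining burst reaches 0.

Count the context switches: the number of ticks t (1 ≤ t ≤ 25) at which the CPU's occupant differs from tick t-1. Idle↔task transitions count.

context switches = 6

t=0: ready={A,C,E,G} → run C
t=1: ready={A,C,E,G} → run C
t=2: ready={A,C,E,G} → run C
t=3: ready={A,D,E,G} → run D
t=4: ready={A,D,E,G} → run D
t=5: ready={A,E,F,G} → run A
t=6: ready={A,E,F,G} → run A
t=7: ready={A,E,F,G} → run A
t=8: ready={A,E,F,G} → run A
t=9: ready={A,E,F,G} → run A
t=10: ready={E,F,G} → run F
t=11: ready={E,F,G} → run F
t=12: ready={E,F,G} → run F
t=13: ready={E,G} → run G
t=14: ready={E,G} → run G
t=15: ready={E,G} → run G
t=16: ready={E,G} → run G
t=17: ready={E,G} → run G
t=18: ready={E} → run E
t=19: ready={E} → run E
t=20: ready={E} → run E
t=21: (idle)
t=22: (idle)
t=23: (idle)
t=24: (idle)
t=25: (idle)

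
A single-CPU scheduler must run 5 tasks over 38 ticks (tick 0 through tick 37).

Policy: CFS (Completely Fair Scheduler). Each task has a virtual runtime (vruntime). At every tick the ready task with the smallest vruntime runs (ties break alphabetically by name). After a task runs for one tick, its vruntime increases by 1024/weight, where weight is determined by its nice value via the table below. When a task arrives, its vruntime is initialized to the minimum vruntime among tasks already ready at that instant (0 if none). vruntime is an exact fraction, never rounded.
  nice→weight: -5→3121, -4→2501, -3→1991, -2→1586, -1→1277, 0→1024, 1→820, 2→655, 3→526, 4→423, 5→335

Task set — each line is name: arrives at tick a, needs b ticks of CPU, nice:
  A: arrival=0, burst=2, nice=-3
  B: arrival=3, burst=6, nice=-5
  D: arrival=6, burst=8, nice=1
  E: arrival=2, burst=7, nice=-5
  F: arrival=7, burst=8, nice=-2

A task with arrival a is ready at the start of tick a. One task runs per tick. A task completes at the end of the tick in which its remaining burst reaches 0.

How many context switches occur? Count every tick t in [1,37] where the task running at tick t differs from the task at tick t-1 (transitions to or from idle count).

context switches = 25

t=0: vr[A=0] → run A
t=1: vr[A=1024/1991] → run A
t=2: vr[E=0] → run E
t=3: vr[B=1024/3121 E=1024/3121] → run B
t=4: vr[B=2048/3121 E=1024/3121] → run E
t=5: vr[B=2048/3121 E=2048/3121] → run B
t=6: vr[B=3072/3121 D=2048/3121 E=2048/3121] → run D
t=7: vr[B=3072/3121 D=1218816/639805 E=2048/3121 F=2048/3121] → run E
t=8: vr[B=3072/3121 D=1218816/639805 E=3072/3121 F=2048/3121] → run F
t=9: vr[B=3072/3121 D=1218816/639805 E=3072/3121 F=3222016/2474953] → run B
t=10: vr[B=4096/3121 D=1218816/639805 E=3072/3121 F=3222016/2474953] → run E
t=11: vr[B=4096/3121 D=1218816/639805 E=4096/3121 F=3222016/2474953] → run F
t=12: vr[B=4096/3121 D=1218816/639805 E=4096/3121 F=4819968/2474953] → run B
t=13: vr[B=5120/3121 D=1218816/639805 E=4096/3121 F=4819968/2474953] → run E
t=14: vr[B=5120/3121 D=1218816/639805 E=5120/3121 F=4819968/2474953] → run B
t=15: vr[B=6144/3121 D=1218816/639805 E=5120/3121 F=4819968/2474953] → run E
t=16: vr[B=6144/3121 D=1218816/639805 E=6144/3121 F=4819968/2474953] → run D
t=17: vr[B=6144/3121 D=2017792/639805 E=6144/3121 F=4819968/2474953] → run F
t=18: vr[B=6144/3121 D=2017792/639805 E=6144/3121 F=6417920/2474953] → run B
t=19: vr[D=2017792/639805 E=6144/3121 F=6417920/2474953] → run E
t=20: vr[D=2017792/639805 F=6417920/2474953] → run F
t=21: vr[D=2017792/639805 F=8015872/2474953] → run D
t=22: vr[D=2816768/639805 F=8015872/2474953] → run F
t=23: vr[D=2816768/639805 F=9613824/2474953] → run F
t=24: vr[D=2816768/639805 F=11211776/2474953] → run D
t=25: vr[D=3615744/639805 F=11211776/2474953] → run F
t=26: vr[D=3615744/639805 F=12809728/2474953] → run F
t=27: vr[D=3615744/639805] → run D
t=28: vr[D=882944/127961] → run D
t=29: vr[D=5213696/639805] → run D
t=30: vr[D=6012672/639805] → run D
t=31: (idle)
t=32: (idle)
t=33: (idle)
t=34: (idle)
t=35: (idle)
t=36: (idle)
t=37: (idle)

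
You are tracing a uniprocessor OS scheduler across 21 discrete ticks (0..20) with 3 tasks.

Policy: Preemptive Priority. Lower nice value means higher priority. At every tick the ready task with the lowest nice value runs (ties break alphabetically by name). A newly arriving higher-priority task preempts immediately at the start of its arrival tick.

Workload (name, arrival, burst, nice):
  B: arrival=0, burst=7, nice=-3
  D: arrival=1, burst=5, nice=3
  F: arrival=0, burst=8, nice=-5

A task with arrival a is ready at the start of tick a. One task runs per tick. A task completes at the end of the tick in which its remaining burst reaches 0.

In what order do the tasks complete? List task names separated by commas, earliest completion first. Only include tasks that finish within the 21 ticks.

completion order = F, B, D

t=0: ready={B,F} → run F
t=1: ready={B,D,F} → run F
t=2: ready={B,D,F} → run F
t=3: ready={B,D,F} → run F
t=4: ready={B,D,F} → run F
t=5: ready={B,D,F} → run F
t=6: ready={B,D,F} → run F
t=7: ready={B,D,F} → run F
t=8: ready={B,D} → run B
t=9: ready={B,D} → run B
t=10: ready={B,D} → run B
t=11: ready={B,D} → run B
t=12: ready={B,D} → run B
t=13: ready={B,D} → run B
t=14: ready={B,D} → run B
t=15: ready={D} → run D
t=16: ready={D} → run D
t=17: ready={D} → run D
t=18: ready={D} → run D
t=19: ready={D} → run D
t=20: (idle)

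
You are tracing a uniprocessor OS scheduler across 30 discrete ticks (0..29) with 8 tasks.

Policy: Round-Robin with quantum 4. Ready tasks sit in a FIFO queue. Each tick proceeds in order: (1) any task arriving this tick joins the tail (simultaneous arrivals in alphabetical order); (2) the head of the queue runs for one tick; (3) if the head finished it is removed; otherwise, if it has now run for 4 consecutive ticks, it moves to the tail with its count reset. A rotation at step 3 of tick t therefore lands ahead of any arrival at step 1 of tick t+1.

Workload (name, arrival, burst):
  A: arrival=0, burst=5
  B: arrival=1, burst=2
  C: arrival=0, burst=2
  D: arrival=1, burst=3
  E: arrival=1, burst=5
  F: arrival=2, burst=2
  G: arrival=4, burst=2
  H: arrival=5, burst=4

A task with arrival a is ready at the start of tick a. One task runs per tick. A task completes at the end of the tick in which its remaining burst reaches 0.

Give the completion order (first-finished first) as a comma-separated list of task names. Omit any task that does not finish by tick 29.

completion order = C, B, D, F, A, G, H, E

t=0: queue=[A,C] q_used=0 → run A
t=1: queue=[A,C,B,D,E] q_used=1 → run A
t=2: queue=[A,C,B,D,E,F] q_used=2 → run A
t=3: queue=[A,C,B,D,E,F] q_used=3 → run A
t=4: queue=[C,B,D,E,F,A,G] q_used=0 → run C
t=5: queue=[C,B,D,E,F,A,G,H] q_used=1 → run C
t=6: queue=[B,D,E,F,A,G,H] q_used=0 → run B
t=7: queue=[B,D,E,F,A,G,H] q_used=1 → run B
t=8: queue=[D,E,F,A,G,H] q_used=0 → run D
t=9: queue=[D,E,F,A,G,H] q_used=1 → run D
t=10: queue=[D,E,F,A,G,H] q_used=2 → run D
t=11: queue=[E,F,A,G,H] q_used=0 → run E
t=12: queue=[E,F,A,G,H] q_used=1 → run E
t=13: queue=[E,F,A,G,H] q_used=2 → run E
t=14: queue=[E,F,A,G,H] q_used=3 → run E
t=15: queue=[F,A,G,H,E] q_used=0 → run F
t=16: queue=[F,A,G,H,E] q_used=1 → run F
t=17: queue=[A,G,H,E] q_used=0 → run A
t=18: queue=[G,H,E] q_used=0 → run G
t=19: queue=[G,H,E] q_used=1 → run G
t=20: queue=[H,E] q_used=0 → run H
t=21: queue=[H,E] q_used=1 → run H
t=22: queue=[H,E] q_used=2 → run H
t=23: queue=[H,E] q_used=3 → run H
t=24: queue=[E] q_used=0 → run E
t=25: (idle)
t=26: (idle)
t=27: (idle)
t=28: (idle)
t=29: (idle)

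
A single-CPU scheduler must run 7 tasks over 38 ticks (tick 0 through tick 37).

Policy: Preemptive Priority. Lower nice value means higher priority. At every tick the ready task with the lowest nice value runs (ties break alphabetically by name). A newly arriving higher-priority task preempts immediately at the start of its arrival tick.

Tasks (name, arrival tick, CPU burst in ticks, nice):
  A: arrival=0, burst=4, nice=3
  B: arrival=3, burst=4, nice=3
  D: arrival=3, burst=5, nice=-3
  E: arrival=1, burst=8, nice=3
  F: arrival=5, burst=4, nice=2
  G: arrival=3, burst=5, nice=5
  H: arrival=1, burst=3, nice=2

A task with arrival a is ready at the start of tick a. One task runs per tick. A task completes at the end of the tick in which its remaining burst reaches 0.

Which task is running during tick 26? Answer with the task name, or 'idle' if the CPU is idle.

t=0: ready={A} → run A
t=1: ready={A,E,H} → run H
t=2: ready={A,E,H} → run H
t=3: ready={A,B,D,E,G,H} → run D
t=4: ready={A,B,D,E,G,H} → run D
t=5: ready={A,B,D,E,F,G,H} → run D
t=6: ready={A,B,D,E,F,G,H} → run D
t=7: ready={A,B,D,E,F,G,H} → run D
t=8: ready={A,B,E,F,G,H} → run F
t=9: ready={A,B,E,F,G,H} → run F
t=10: ready={A,B,E,F,G,H} → run F
t=11: ready={A,B,E,F,G,H} → run F
t=12: ready={A,B,E,G,H} → run H
t=13: ready={A,B,E,G} → run A
t=14: ready={A,B,E,G} → run A
t=15: ready={A,B,E,G} → run A
t=16: ready={B,E,G} → run B
t=17: ready={B,E,G} → run B
t=18: ready={B,E,G} → run B
t=19: ready={B,E,G} → run B
t=20: ready={E,G} → run E
t=21: ready={E,G} → run E
t=22: ready={E,G} → run E
t=23: ready={E,G} → run E
t=24: ready={E,G} → run E
t=25: ready={E,G} → run E
t=26: ready={E,G} → run E
t=27: ready={E,G} → run E
t=28: ready={G} → run G
t=29: ready={G} → run G
t=30: ready={G} → run G
t=31: ready={G} → run G
t=32: ready={G} → run G
t=33: (idle)
t=34: (idle)
t=35: (idle)
t=36: (idle)
t=37: (idle)

running at tick 26 = E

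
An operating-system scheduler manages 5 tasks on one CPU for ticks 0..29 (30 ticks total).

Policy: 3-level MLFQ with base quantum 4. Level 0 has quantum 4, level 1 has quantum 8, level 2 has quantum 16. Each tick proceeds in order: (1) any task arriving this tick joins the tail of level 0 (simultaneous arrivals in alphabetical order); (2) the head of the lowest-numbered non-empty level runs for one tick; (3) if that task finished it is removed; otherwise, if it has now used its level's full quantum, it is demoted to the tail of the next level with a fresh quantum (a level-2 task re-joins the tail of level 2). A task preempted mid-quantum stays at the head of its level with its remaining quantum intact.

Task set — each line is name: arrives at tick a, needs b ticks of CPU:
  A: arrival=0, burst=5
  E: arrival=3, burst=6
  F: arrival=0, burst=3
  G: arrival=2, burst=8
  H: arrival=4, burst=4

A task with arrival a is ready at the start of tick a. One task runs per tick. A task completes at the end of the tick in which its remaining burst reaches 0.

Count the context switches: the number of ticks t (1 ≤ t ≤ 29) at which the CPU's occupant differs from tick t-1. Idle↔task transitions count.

t=0: L0/L1/L2 = AF/-/- → run A
t=1: L0/L1/L2 = AF/-/- → run A
t=2: L0/L1/L2 = AFG/-/- → run A
t=3: L0/L1/L2 = AFGE/-/- → run A
t=4: L0/L1/L2 = FGEH/A/- → run F
t=5: L0/L1/L2 = FGEH/A/- → run F
t=6: L0/L1/L2 = FGEH/A/- → run F
t=7: L0/L1/L2 = GEH/A/- → run G
t=8: L0/L1/L2 = GEH/A/- → run G
t=9: L0/L1/L2 = GEH/A/- → run G
t=10: L0/L1/L2 = GEH/A/- → run G
t=11: L0/L1/L2 = EH/AG/- → run E
t=12: L0/L1/L2 = EH/AG/- → run E
t=13: L0/L1/L2 = EH/AG/- → run E
t=14: L0/L1/L2 = EH/AG/- → run E
t=15: L0/L1/L2 = H/AGE/- → run H
t=16: L0/L1/L2 = H/AGE/- → run H
t=17: L0/L1/L2 = H/AGE/- → run H
t=18: L0/L1/L2 = H/AGE/- → run H
t=19: L0/L1/L2 = -/AGE/- → run A
t=20: L0/L1/L2 = -/GE/- → run G
t=21: L0/L1/L2 = -/GE/- → run G
t=22: L0/L1/L2 = -/GE/- → run G
t=23: L0/L1/L2 = -/GE/- → run G
t=24: L0/L1/L2 = -/E/- → run E
t=25: L0/L1/L2 = -/E/- → run E
t=26: (idle)
t=27: (idle)
t=28: (idle)
t=29: (idle)

context switches = 8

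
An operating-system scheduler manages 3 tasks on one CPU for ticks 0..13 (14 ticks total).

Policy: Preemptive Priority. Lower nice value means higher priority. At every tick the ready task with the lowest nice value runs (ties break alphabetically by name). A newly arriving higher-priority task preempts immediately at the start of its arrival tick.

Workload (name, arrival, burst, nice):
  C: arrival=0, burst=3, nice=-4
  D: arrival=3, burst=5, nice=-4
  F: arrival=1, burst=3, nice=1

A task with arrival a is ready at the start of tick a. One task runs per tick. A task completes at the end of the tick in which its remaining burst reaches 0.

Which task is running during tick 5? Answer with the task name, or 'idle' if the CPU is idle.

t=0: ready={C} → run C
t=1: ready={C,F} → run C
t=2: ready={C,F} → run C
t=3: ready={D,F} → run D
t=4: ready={D,F} → run D
t=5: ready={D,F} → run D
t=6: ready={D,F} → run D
t=7: ready={D,F} → run D
t=8: ready={F} → run F
t=9: ready={F} → run F
t=10: ready={F} → run F
t=11: (idle)
t=12: (idle)
t=13: (idle)

running at tick 5 = D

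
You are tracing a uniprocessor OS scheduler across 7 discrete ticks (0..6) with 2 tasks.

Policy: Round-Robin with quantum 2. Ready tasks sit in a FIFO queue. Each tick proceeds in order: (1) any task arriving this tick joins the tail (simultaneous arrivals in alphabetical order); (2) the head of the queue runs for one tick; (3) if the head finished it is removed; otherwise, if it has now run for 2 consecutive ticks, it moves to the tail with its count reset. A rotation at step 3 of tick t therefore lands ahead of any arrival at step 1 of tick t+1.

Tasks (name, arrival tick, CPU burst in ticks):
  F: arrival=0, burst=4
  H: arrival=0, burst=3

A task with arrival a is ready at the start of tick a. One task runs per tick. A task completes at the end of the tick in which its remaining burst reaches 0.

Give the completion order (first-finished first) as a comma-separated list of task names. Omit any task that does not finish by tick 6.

t=0: queue=[F,H] q_used=0 → run F
t=1: queue=[F,H] q_used=1 → run F
t=2: queue=[H,F] q_used=0 → run H
t=3: queue=[H,F] q_used=1 → run H
t=4: queue=[F,H] q_used=0 → run F
t=5: queue=[F,H] q_used=1 → run F
t=6: queue=[H] q_used=0 → run H

completion order = F, H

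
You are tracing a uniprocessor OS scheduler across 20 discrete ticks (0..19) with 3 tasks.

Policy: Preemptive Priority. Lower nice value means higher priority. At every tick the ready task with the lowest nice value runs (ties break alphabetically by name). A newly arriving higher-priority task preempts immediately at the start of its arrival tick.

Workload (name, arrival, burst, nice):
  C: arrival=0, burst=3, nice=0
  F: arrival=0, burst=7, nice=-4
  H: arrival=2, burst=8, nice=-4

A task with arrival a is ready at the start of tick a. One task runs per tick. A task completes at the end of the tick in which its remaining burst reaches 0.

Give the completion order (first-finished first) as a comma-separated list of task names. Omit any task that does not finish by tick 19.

t=0: ready={C,F} → run F
t=1: ready={C,F} → run F
t=2: ready={C,F,H} → run F
t=3: ready={C,F,H} → run F
t=4: ready={C,F,H} → run F
t=5: ready={C,F,H} → run F
t=6: ready={C,F,H} → run F
t=7: ready={C,H} → run H
t=8: ready={C,H} → run H
t=9: ready={C,H} → run H
t=10: ready={C,H} → run H
t=11: ready={C,H} → run H
t=12: ready={C,H} → run H
t=13: ready={C,H} → run H
t=14: ready={C,H} → run H
t=15: ready={C} → run C
t=16: ready={C} → run C
t=17: ready={C} → run C
t=18: (idle)
t=19: (idle)

completion order = F, H, C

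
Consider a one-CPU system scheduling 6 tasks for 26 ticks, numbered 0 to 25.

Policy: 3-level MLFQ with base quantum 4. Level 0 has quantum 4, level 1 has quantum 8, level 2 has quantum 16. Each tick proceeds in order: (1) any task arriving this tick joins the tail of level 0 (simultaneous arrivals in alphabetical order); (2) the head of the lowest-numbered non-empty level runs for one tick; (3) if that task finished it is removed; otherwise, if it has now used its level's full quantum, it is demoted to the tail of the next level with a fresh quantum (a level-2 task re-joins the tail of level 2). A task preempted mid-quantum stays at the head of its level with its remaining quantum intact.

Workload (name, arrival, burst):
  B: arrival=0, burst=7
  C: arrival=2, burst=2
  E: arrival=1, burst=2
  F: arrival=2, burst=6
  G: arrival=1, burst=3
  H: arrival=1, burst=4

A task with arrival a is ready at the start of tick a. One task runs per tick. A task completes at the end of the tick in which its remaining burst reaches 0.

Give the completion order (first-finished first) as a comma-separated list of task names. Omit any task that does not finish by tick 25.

completion order = E, G, H, C, B, F

t=0: L0/L1/L2 = B/-/- → run B
t=1: L0/L1/L2 = BEGH/-/- → run B
t=2: L0/L1/L2 = BEGHCF/-/- → run B
t=3: L0/L1/L2 = BEGHCF/-/- → run B
t=4: L0/L1/L2 = EGHCF/B/- → run E
t=5: L0/L1/L2 = EGHCF/B/- → run E
t=6: L0/L1/L2 = GHCF/B/- → run G
t=7: L0/L1/L2 = GHCF/B/- → run G
t=8: L0/L1/L2 = GHCF/B/- → run G
t=9: L0/L1/L2 = HCF/B/- → run H
t=10: L0/L1/L2 = HCF/B/- → run H
t=11: L0/L1/L2 = HCF/B/- → run H
t=12: L0/L1/L2 = HCF/B/- → run H
t=13: L0/L1/L2 = CF/B/- → run C
t=14: L0/L1/L2 = CF/B/- → run C
t=15: L0/L1/L2 = F/B/- → run F
t=16: L0/L1/L2 = F/B/- → run F
t=17: L0/L1/L2 = F/B/- → run F
t=18: L0/L1/L2 = F/B/- → run F
t=19: L0/L1/L2 = -/BF/- → run B
t=20: L0/L1/L2 = -/BF/- → run B
t=21: L0/L1/L2 = -/BF/- → run B
t=22: L0/L1/L2 = -/F/- → run F
t=23: L0/L1/L2 = -/F/- → run F
t=24: (idle)
t=25: (idle)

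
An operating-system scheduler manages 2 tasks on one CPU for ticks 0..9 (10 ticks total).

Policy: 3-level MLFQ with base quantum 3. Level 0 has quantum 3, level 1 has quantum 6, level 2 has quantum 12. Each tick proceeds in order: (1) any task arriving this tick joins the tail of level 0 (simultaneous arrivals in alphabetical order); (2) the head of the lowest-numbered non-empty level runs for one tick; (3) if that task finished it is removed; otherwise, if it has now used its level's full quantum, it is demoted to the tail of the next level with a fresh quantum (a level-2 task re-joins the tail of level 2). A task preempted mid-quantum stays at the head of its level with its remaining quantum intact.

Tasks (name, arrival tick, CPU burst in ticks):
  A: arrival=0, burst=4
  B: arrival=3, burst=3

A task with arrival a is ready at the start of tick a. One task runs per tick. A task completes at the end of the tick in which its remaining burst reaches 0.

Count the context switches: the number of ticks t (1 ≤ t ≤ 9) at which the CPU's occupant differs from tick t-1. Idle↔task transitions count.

context switches = 3

t=0: L0/L1/L2 = A/-/- → run A
t=1: L0/L1/L2 = A/-/- → run A
t=2: L0/L1/L2 = A/-/- → run A
t=3: L0/L1/L2 = B/A/- → run B
t=4: L0/L1/L2 = B/A/- → run B
t=5: L0/L1/L2 = B/A/- → run B
t=6: L0/L1/L2 = -/A/- → run A
t=7: (idle)
t=8: (idle)
t=9: (idle)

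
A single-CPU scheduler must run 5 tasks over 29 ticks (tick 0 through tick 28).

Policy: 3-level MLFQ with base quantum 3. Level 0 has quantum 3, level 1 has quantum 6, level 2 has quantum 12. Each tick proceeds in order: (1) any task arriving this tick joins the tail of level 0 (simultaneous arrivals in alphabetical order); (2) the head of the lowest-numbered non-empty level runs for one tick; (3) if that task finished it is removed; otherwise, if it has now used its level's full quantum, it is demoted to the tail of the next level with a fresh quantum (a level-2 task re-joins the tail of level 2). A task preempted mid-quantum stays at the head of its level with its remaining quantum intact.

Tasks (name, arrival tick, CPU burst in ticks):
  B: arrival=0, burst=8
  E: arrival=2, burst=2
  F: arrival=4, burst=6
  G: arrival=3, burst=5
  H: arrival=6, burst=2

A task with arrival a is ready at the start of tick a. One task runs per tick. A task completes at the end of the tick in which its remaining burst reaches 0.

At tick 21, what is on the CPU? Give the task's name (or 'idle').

t=0: L0/L1/L2 = B/-/- → run B
t=1: L0/L1/L2 = B/-/- → run B
t=2: L0/L1/L2 = BE/-/- → run B
t=3: L0/L1/L2 = EG/B/- → run E
t=4: L0/L1/L2 = EGF/B/- → run E
t=5: L0/L1/L2 = GF/B/- → run G
t=6: L0/L1/L2 = GFH/B/- → run G
t=7: L0/L1/L2 = GFH/B/- → run G
t=8: L0/L1/L2 = FH/BG/- → run F
t=9: L0/L1/L2 = FH/BG/- → run F
t=10: L0/L1/L2 = FH/BG/- → run F
t=11: L0/L1/L2 = H/BGF/- → run H
t=12: L0/L1/L2 = H/BGF/- → run H
t=13: L0/L1/L2 = -/BGF/- → run B
t=14: L0/L1/L2 = -/BGF/- → run B
t=15: L0/L1/L2 = -/BGF/- → run B
t=16: L0/L1/L2 = -/BGF/- → run B
t=17: L0/L1/L2 = -/BGF/- → run B
t=18: L0/L1/L2 = -/GF/- → run G
t=19: L0/L1/L2 = -/GF/- → run G
t=20: L0/L1/L2 = -/F/- → run F
t=21: L0/L1/L2 = -/F/- → run F
t=22: L0/L1/L2 = -/F/- → run F
t=23: (idle)
t=24: (idle)
t=25: (idle)
t=26: (idle)
t=27: (idle)
t=28: (idle)

running at tick 21 = F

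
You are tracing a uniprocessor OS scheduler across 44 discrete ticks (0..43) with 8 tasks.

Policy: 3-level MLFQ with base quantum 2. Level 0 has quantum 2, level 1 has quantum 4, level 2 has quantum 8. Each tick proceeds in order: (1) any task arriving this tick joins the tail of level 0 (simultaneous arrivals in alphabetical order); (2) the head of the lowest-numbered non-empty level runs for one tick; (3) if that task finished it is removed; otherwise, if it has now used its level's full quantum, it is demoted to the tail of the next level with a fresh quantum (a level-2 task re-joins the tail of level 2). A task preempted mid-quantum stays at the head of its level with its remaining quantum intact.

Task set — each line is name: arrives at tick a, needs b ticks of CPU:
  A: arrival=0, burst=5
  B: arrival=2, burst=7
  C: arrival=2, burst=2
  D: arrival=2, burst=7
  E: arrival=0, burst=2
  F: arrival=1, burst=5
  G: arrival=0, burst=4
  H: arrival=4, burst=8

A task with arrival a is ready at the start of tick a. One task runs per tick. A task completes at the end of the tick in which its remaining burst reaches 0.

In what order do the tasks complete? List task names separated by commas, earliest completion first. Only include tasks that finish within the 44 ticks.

t=0: L0/L1/L2 = AEG/-/- → run A
t=1: L0/L1/L2 = AEGF/-/- → run A
t=2: L0/L1/L2 = EGFBCD/A/- → run E
t=3: L0/L1/L2 = EGFBCD/A/- → run E
t=4: L0/L1/L2 = GFBCDH/A/- → run G
t=5: L0/L1/L2 = GFBCDH/A/- → run G
t=6: L0/L1/L2 = FBCDH/AG/- → run F
t=7: L0/L1/L2 = FBCDH/AG/- → run F
t=8: L0/L1/L2 = BCDH/AGF/- → run B
t=9: L0/L1/L2 = BCDH/AGF/- → run B
t=10: L0/L1/L2 = CDH/AGFB/- → run C
t=11: L0/L1/L2 = CDH/AGFB/- → run C
t=12: L0/L1/L2 = DH/AGFB/- → run D
t=13: L0/L1/L2 = DH/AGFB/- → run D
t=14: L0/L1/L2 = H/AGFBD/- → run H
t=15: L0/L1/L2 = H/AGFBD/- → run H
t=16: L0/L1/L2 = -/AGFBDH/- → run A
t=17: L0/L1/L2 = -/AGFBDH/- → run A
t=18: L0/L1/L2 = -/AGFBDH/- → run A
t=19: L0/L1/L2 = -/GFBDH/- → run G
t=20: L0/L1/L2 = -/GFBDH/- → run G
t=21: L0/L1/L2 = -/FBDH/- → run F
t=22: L0/L1/L2 = -/FBDH/- → run F
t=23: L0/L1/L2 = -/FBDH/- → run F
t=24: L0/L1/L2 = -/BDH/- → run B
t=25: L0/L1/L2 = -/BDH/- → run B
t=26: L0/L1/L2 = -/BDH/- → run B
t=27: L0/L1/L2 = -/BDH/- → run B
t=28: L0/L1/L2 = -/DH/B → run D
t=29: L0/L1/L2 = -/DH/B → run D
t=30: L0/L1/L2 = -/DH/B → run D
t=31: L0/L1/L2 = -/DH/B → run D
t=32: L0/L1/L2 = -/H/BD → run H
t=33: L0/L1/L2 = -/H/BD → run H
t=34: L0/L1/L2 = -/H/BD → run H
t=35: L0/L1/L2 = -/H/BD → run H
t=36: L0/L1/L2 = -/-/BDH → run B
t=37: L0/L1/L2 = -/-/DH → run D
t=38: L0/L1/L2 = -/-/H → run H
t=39: L0/L1/L2 = -/-/H → run H
t=40: (idle)
t=41: (idle)
t=42: (idle)
t=43: (idle)

completion order = E, C, A, G, F, B, D, H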